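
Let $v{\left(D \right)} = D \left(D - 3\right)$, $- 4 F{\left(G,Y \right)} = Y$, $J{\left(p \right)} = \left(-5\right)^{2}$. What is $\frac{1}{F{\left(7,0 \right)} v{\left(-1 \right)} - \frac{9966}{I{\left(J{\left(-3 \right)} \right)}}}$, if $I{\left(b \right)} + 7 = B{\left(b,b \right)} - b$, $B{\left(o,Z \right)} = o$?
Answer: $\frac{7}{9966} \approx 0.00070239$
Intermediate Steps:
$J{\left(p \right)} = 25$
$F{\left(G,Y \right)} = - \frac{Y}{4}$
$I{\left(b \right)} = -7$ ($I{\left(b \right)} = -7 + \left(b - b\right) = -7 + 0 = -7$)
$v{\left(D \right)} = D \left(-3 + D\right)$
$\frac{1}{F{\left(7,0 \right)} v{\left(-1 \right)} - \frac{9966}{I{\left(J{\left(-3 \right)} \right)}}} = \frac{1}{\left(- \frac{1}{4}\right) 0 \left(- (-3 - 1)\right) - \frac{9966}{-7}} = \frac{1}{0 \left(\left(-1\right) \left(-4\right)\right) - - \frac{9966}{7}} = \frac{1}{0 \cdot 4 + \frac{9966}{7}} = \frac{1}{0 + \frac{9966}{7}} = \frac{1}{\frac{9966}{7}} = \frac{7}{9966}$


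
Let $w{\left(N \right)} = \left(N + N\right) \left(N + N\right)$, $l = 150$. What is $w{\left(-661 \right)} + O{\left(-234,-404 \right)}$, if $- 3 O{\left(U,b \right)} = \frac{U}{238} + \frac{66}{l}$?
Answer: $\frac{15598081316}{8925} \approx 1.7477 \cdot 10^{6}$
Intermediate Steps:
$w{\left(N \right)} = 4 N^{2}$ ($w{\left(N \right)} = 2 N 2 N = 4 N^{2}$)
$O{\left(U,b \right)} = - \frac{11}{75} - \frac{U}{714}$ ($O{\left(U,b \right)} = - \frac{\frac{U}{238} + \frac{66}{150}}{3} = - \frac{U \frac{1}{238} + 66 \cdot \frac{1}{150}}{3} = - \frac{\frac{U}{238} + \frac{11}{25}}{3} = - \frac{\frac{11}{25} + \frac{U}{238}}{3} = - \frac{11}{75} - \frac{U}{714}$)
$w{\left(-661 \right)} + O{\left(-234,-404 \right)} = 4 \left(-661\right)^{2} - - \frac{1616}{8925} = 4 \cdot 436921 + \left(- \frac{11}{75} + \frac{39}{119}\right) = 1747684 + \frac{1616}{8925} = \frac{15598081316}{8925}$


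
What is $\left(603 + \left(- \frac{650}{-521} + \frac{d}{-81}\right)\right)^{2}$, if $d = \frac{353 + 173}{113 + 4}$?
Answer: $\frac{8899534475908650025}{24379074125289} \approx 3.6505 \cdot 10^{5}$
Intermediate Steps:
$d = \frac{526}{117} \approx 4.4957$
$\left(603 + \left(- \frac{650}{-521} + \frac{d}{-81}\right)\right)^{2} = \left(603 + \left(- \frac{650}{-521} + \frac{526}{117 \left(-81\right)}\right)\right)^{2} = \left(603 + \left(\left(-650\right) \left(- \frac{1}{521}\right) + \frac{526}{117} \left(- \frac{1}{81}\right)\right)\right)^{2} = \left(603 + \left(\frac{650}{521} - \frac{526}{9477}\right)\right)^{2} = \left(603 + \frac{5886004}{4937517}\right)^{2} = \left(\frac{2983208755}{4937517}\right)^{2} = \frac{8899534475908650025}{24379074125289}$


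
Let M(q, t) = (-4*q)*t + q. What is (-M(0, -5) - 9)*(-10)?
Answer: 90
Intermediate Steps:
M(q, t) = q - 4*q*t (M(q, t) = -4*q*t + q = q - 4*q*t)
(-M(0, -5) - 9)*(-10) = (-0*(1 - 4*(-5)) - 9)*(-10) = (-0*(1 + 20) - 9)*(-10) = (-0*21 - 9)*(-10) = (-1*0 - 9)*(-10) = (0 - 9)*(-10) = -9*(-10) = 90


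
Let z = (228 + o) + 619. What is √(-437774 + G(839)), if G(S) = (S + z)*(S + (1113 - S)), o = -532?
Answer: 2*√211657 ≈ 920.12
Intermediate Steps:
z = 315 (z = (228 - 532) + 619 = -304 + 619 = 315)
G(S) = 350595 + 1113*S (G(S) = (S + 315)*(S + (1113 - S)) = (315 + S)*1113 = 350595 + 1113*S)
√(-437774 + G(839)) = √(-437774 + (350595 + 1113*839)) = √(-437774 + (350595 + 933807)) = √(-437774 + 1284402) = √846628 = 2*√211657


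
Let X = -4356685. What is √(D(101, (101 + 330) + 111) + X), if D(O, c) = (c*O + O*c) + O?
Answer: 330*I*√39 ≈ 2060.8*I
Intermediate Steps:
D(O, c) = O + 2*O*c (D(O, c) = (O*c + O*c) + O = 2*O*c + O = O + 2*O*c)
√(D(101, (101 + 330) + 111) + X) = √(101*(1 + 2*((101 + 330) + 111)) - 4356685) = √(101*(1 + 2*(431 + 111)) - 4356685) = √(101*(1 + 2*542) - 4356685) = √(101*(1 + 1084) - 4356685) = √(101*1085 - 4356685) = √(109585 - 4356685) = √(-4247100) = 330*I*√39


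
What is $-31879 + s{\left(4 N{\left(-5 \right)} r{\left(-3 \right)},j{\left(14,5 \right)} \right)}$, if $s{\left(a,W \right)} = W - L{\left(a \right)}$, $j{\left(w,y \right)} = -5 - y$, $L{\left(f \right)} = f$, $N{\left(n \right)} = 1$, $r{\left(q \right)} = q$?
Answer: $-31877$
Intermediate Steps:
$s{\left(a,W \right)} = W - a$
$-31879 + s{\left(4 N{\left(-5 \right)} r{\left(-3 \right)},j{\left(14,5 \right)} \right)} = -31879 - \left(10 + 4 \cdot 1 \left(-3\right)\right) = -31879 - \left(10 + 4 \left(-3\right)\right) = -31879 - -2 = -31879 + \left(-10 + 12\right) = -31879 + 2 = -31877$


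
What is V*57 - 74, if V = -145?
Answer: -8339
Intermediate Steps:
V*57 - 74 = -145*57 - 74 = -8265 - 74 = -8339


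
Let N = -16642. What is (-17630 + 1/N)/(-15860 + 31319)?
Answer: -97799487/85756226 ≈ -1.1404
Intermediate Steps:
(-17630 + 1/N)/(-15860 + 31319) = (-17630 + 1/(-16642))/(-15860 + 31319) = (-17630 - 1/16642)/15459 = -293398461/16642*1/15459 = -97799487/85756226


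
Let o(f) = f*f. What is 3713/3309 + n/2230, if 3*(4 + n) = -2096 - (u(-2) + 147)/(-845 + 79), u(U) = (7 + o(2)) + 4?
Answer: 2280803021/2826183810 ≈ 0.80703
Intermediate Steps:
o(f) = f²
u(U) = 15 (u(U) = (7 + 2²) + 4 = (7 + 4) + 4 = 11 + 4 = 15)
n = -807283/1149 (n = -4 + (-2096 - (15 + 147)/(-845 + 79))/3 = -4 + (-2096 - 162/(-766))/3 = -4 + (-2096 - 162*(-1)/766)/3 = -4 + (-2096 - 1*(-81/383))/3 = -4 + (-2096 + 81/383)/3 = -4 + (⅓)*(-802687/383) = -4 - 802687/1149 = -807283/1149 ≈ -702.60)
3713/3309 + n/2230 = 3713/3309 - 807283/1149/2230 = 3713*(1/3309) - 807283/1149*1/2230 = 3713/3309 - 807283/2562270 = 2280803021/2826183810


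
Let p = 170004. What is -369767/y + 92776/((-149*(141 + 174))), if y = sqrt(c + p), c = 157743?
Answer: -92776/46935 - 369767*sqrt(327747)/327747 ≈ -647.87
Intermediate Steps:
y = sqrt(327747) (y = sqrt(157743 + 170004) = sqrt(327747) ≈ 572.49)
-369767/y + 92776/((-149*(141 + 174))) = -369767*sqrt(327747)/327747 + 92776/((-149*(141 + 174))) = -369767*sqrt(327747)/327747 + 92776/((-149*315)) = -369767*sqrt(327747)/327747 + 92776/(-46935) = -369767*sqrt(327747)/327747 + 92776*(-1/46935) = -369767*sqrt(327747)/327747 - 92776/46935 = -92776/46935 - 369767*sqrt(327747)/327747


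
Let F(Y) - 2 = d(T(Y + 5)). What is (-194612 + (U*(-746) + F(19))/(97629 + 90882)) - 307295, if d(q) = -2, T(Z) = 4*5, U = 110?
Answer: -94615072537/188511 ≈ -5.0191e+5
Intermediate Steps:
T(Z) = 20
F(Y) = 0 (F(Y) = 2 - 2 = 0)
(-194612 + (U*(-746) + F(19))/(97629 + 90882)) - 307295 = (-194612 + (110*(-746) + 0)/(97629 + 90882)) - 307295 = (-194612 + (-82060 + 0)/188511) - 307295 = (-194612 - 82060*1/188511) - 307295 = (-194612 - 82060/188511) - 307295 = -36686584792/188511 - 307295 = -94615072537/188511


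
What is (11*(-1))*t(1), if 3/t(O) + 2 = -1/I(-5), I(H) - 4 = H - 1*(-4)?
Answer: 99/7 ≈ 14.143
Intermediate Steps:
I(H) = 8 + H (I(H) = 4 + (H - 1*(-4)) = 4 + (H + 4) = 4 + (4 + H) = 8 + H)
t(O) = -9/7 (t(O) = 3/(-2 - 1/(8 - 5)) = 3/(-2 - 1/3) = 3/(-2 - 1*⅓) = 3/(-2 - ⅓) = 3/(-7/3) = 3*(-3/7) = -9/7)
(11*(-1))*t(1) = (11*(-1))*(-9/7) = -11*(-9/7) = 99/7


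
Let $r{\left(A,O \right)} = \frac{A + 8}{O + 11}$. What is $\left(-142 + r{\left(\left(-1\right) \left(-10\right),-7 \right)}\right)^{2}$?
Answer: $\frac{75625}{4} \approx 18906.0$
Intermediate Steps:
$r{\left(A,O \right)} = \frac{8 + A}{11 + O}$
$\left(-142 + r{\left(\left(-1\right) \left(-10\right),-7 \right)}\right)^{2} = \left(-142 + \frac{8 - -10}{11 - 7}\right)^{2} = \left(-142 + \frac{8 + 10}{4}\right)^{2} = \left(-142 + \frac{1}{4} \cdot 18\right)^{2} = \left(-142 + \frac{9}{2}\right)^{2} = \left(- \frac{275}{2}\right)^{2} = \frac{75625}{4}$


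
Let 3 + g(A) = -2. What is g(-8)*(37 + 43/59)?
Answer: -11130/59 ≈ -188.64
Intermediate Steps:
g(A) = -5 (g(A) = -3 - 2 = -5)
g(-8)*(37 + 43/59) = -5*(37 + 43/59) = -5*2226/59 = -11130/59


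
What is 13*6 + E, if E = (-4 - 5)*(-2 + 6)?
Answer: 42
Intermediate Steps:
E = -36 (E = -9*4 = -36)
13*6 + E = 13*6 - 36 = 78 - 36 = 42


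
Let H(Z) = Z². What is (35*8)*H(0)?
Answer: 0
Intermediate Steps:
(35*8)*H(0) = (35*8)*0² = 280*0 = 0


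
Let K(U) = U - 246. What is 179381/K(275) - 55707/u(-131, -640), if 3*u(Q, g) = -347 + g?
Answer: 60631852/9541 ≈ 6354.9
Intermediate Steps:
u(Q, g) = -347/3 + g/3 (u(Q, g) = (-347 + g)/3 = -347/3 + g/3)
K(U) = -246 + U
179381/K(275) - 55707/u(-131, -640) = 179381/(-246 + 275) - 55707/(-347/3 + (⅓)*(-640)) = 179381/29 - 55707/(-347/3 - 640/3) = 179381*(1/29) - 55707/(-329) = 179381/29 - 55707*(-1/329) = 179381/29 + 55707/329 = 60631852/9541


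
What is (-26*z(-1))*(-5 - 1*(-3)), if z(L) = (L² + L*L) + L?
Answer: 52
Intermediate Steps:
z(L) = L + 2*L² (z(L) = (L² + L²) + L = 2*L² + L = L + 2*L²)
(-26*z(-1))*(-5 - 1*(-3)) = (-(-26)*(1 + 2*(-1)))*(-5 - 1*(-3)) = (-(-26)*(1 - 2))*(-5 + 3) = -(-26)*(-1)*(-2) = -26*1*(-2) = -26*(-2) = 52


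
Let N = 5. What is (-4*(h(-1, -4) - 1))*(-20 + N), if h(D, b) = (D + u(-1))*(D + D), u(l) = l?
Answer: 180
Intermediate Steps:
h(D, b) = 2*D*(-1 + D) (h(D, b) = (D - 1)*(D + D) = (-1 + D)*(2*D) = 2*D*(-1 + D))
(-4*(h(-1, -4) - 1))*(-20 + N) = (-4*(2*(-1)*(-1 - 1) - 1))*(-20 + 5) = -4*(2*(-1)*(-2) - 1)*(-15) = -4*(4 - 1)*(-15) = -4*3*(-15) = -12*(-15) = 180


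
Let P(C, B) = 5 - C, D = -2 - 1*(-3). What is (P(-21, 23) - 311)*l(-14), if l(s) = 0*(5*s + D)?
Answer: 0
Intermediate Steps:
D = 1 (D = -2 + 3 = 1)
l(s) = 0 (l(s) = 0*(5*s + 1) = 0*(1 + 5*s) = 0)
(P(-21, 23) - 311)*l(-14) = ((5 - 1*(-21)) - 311)*0 = ((5 + 21) - 311)*0 = (26 - 311)*0 = -285*0 = 0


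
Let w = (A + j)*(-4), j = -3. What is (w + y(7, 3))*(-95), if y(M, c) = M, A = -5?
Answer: -3705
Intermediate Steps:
w = 32 (w = (-5 - 3)*(-4) = -8*(-4) = 32)
(w + y(7, 3))*(-95) = (32 + 7)*(-95) = 39*(-95) = -3705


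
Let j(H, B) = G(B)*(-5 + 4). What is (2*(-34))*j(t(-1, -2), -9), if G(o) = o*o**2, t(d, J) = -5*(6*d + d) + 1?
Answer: -49572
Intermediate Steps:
t(d, J) = 1 - 35*d (t(d, J) = -35*d + 1 = 1 - 35*d)
G(o) = o**3
j(H, B) = -B**3 (j(H, B) = B**3*(-5 + 4) = B**3*(-1) = -B**3)
(2*(-34))*j(t(-1, -2), -9) = (2*(-34))*(-1*(-9)**3) = -(-68)*(-729) = -68*729 = -49572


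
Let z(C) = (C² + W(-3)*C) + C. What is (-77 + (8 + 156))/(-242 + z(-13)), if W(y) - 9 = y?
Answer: -87/164 ≈ -0.53049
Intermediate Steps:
W(y) = 9 + y
z(C) = C² + 7*C (z(C) = (C² + (9 - 3)*C) + C = (C² + 6*C) + C = C² + 7*C)
(-77 + (8 + 156))/(-242 + z(-13)) = (-77 + (8 + 156))/(-242 - 13*(7 - 13)) = (-77 + 164)/(-242 - 13*(-6)) = 87/(-242 + 78) = 87/(-164) = 87*(-1/164) = -87/164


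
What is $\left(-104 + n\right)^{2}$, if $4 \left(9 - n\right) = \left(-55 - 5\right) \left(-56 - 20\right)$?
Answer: $1525225$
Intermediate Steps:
$n = -1131$ ($n = 9 - \frac{\left(-55 - 5\right) \left(-56 - 20\right)}{4} = 9 - \frac{\left(-60\right) \left(-76\right)}{4} = 9 - 1140 = -1131$)
$\left(-104 + n\right)^{2} = \left(-104 - 1131\right)^{2} = \left(-1235\right)^{2} = 1525225$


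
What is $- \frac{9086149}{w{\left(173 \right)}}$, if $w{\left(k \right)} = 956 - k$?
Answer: $- \frac{9086149}{783} \approx -11604.0$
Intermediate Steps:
$- \frac{9086149}{w{\left(173 \right)}} = - \frac{9086149}{956 - 173} = - \frac{9086149}{783}$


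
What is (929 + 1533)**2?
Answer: 6061444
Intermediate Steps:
(929 + 1533)**2 = 2462**2 = 6061444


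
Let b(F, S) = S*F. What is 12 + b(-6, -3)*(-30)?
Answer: -528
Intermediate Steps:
b(F, S) = F*S
12 + b(-6, -3)*(-30) = 12 - 6*(-3)*(-30) = 12 + 18*(-30) = 12 - 540 = -528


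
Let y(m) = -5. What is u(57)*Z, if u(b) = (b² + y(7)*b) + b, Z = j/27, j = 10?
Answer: 10070/9 ≈ 1118.9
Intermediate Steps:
Z = 10/27 ≈ 0.37037
u(b) = b² - 4*b (u(b) = (b² - 5*b) + b = b² - 4*b)
u(57)*Z = (57*(-4 + 57))*(10/27) = (57*53)*(10/27) = 3021*(10/27) = 10070/9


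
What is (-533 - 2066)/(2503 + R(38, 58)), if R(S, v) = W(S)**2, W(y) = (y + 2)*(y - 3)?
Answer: -2599/1962503 ≈ -0.0013243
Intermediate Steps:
W(y) = (-3 + y)*(2 + y) (W(y) = (2 + y)*(-3 + y) = (-3 + y)*(2 + y))
R(S, v) = (-6 + S**2 - S)**2
(-533 - 2066)/(2503 + R(38, 58)) = (-533 - 2066)/(2503 + (6 + 38 - 1*38**2)**2) = -2599/(2503 + (6 + 38 - 1*1444)**2) = -2599/(2503 + (6 + 38 - 1444)**2) = -2599/(2503 + (-1400)**2) = -2599/(2503 + 1960000) = -2599/1962503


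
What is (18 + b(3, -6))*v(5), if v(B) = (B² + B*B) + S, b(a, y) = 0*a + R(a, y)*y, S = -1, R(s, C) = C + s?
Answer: 1764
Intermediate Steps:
b(a, y) = y*(a + y) (b(a, y) = 0*a + (y + a)*y = 0 + (a + y)*y = 0 + y*(a + y) = y*(a + y))
v(B) = -1 + 2*B² (v(B) = (B² + B*B) - 1 = (B² + B²) - 1 = 2*B² - 1 = -1 + 2*B²)
(18 + b(3, -6))*v(5) = (18 - 6*(3 - 6))*(-1 + 2*5²) = (18 - 6*(-3))*(-1 + 2*25) = (18 + 18)*(-1 + 50) = 36*49 = 1764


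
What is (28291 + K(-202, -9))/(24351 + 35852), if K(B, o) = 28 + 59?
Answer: 28378/60203 ≈ 0.47137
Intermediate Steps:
K(B, o) = 87
(28291 + K(-202, -9))/(24351 + 35852) = (28291 + 87)/(24351 + 35852) = 28378/60203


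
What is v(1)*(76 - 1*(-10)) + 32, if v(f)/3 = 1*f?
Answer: 290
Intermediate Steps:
v(f) = 3*f (v(f) = 3*(1*f) = 3*f)
v(1)*(76 - 1*(-10)) + 32 = (3*1)*(76 - 1*(-10)) + 32 = 3*(76 + 10) + 32 = 3*86 + 32 = 258 + 32 = 290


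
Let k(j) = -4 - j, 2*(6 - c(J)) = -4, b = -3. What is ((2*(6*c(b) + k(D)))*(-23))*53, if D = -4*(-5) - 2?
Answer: -63388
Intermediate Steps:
c(J) = 8 (c(J) = 6 - ½*(-4) = 6 + 2 = 8)
D = 18 (D = 20 - 2 = 18)
((2*(6*c(b) + k(D)))*(-23))*53 = ((2*(6*8 + (-4 - 1*18)))*(-23))*53 = ((2*(48 + (-4 - 18)))*(-23))*53 = ((2*(48 - 22))*(-23))*53 = ((2*26)*(-23))*53 = (52*(-23))*53 = -1196*53 = -63388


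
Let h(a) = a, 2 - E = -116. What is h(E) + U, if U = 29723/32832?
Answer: 3903899/32832 ≈ 118.91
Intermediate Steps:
E = 118 (E = 2 - 1*(-116) = 2 + 116 = 118)
U = 29723/32832 (U = 29723*(1/32832) = 29723/32832 ≈ 0.90531)
h(E) + U = 118 + 29723/32832 = 3903899/32832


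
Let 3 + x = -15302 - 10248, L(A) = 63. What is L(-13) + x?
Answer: -25490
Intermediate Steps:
x = -25553 (x = -3 + (-15302 - 10248) = -3 - 25550 = -25553)
L(-13) + x = 63 - 25553 = -25490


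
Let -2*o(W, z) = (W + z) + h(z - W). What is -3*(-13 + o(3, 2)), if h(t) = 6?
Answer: 111/2 ≈ 55.500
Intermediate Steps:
o(W, z) = -3 - W/2 - z/2 (o(W, z) = -((W + z) + 6)/2 = -(6 + W + z)/2 = -3 - W/2 - z/2)
-3*(-13 + o(3, 2)) = -3*(-13 + (-3 - ½*3 - ½*2)) = -3*(-13 + (-3 - 3/2 - 1)) = -3*(-13 - 11/2) = -3*(-37/2) = 111/2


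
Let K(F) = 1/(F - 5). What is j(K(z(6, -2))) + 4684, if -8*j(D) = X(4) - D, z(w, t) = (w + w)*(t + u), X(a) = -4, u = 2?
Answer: 187379/40 ≈ 4684.5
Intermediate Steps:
z(w, t) = 2*w*(2 + t) (z(w, t) = (w + w)*(t + 2) = (2*w)*(2 + t) = 2*w*(2 + t))
K(F) = 1/(-5 + F)
j(D) = 1/2 + D/8 (j(D) = -(-4 - D)/8 = 1/2 + D/8)
j(K(z(6, -2))) + 4684 = (1/2 + 1/(8*(-5 + 2*6*(2 - 2)))) + 4684 = (1/2 + 1/(8*(-5 + 2*6*0))) + 4684 = (1/2 + 1/(8*(-5 + 0))) + 4684 = (1/2 + (1/8)/(-5)) + 4684 = (1/2 + (1/8)*(-1/5)) + 4684 = (1/2 - 1/40) + 4684 = 19/40 + 4684 = 187379/40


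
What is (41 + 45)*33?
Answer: 2838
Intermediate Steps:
(41 + 45)*33 = 86*33 = 2838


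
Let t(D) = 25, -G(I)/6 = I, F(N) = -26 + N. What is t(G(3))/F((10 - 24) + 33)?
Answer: -25/7 ≈ -3.5714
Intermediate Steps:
G(I) = -6*I
t(G(3))/F((10 - 24) + 33) = 25/(-26 + ((10 - 24) + 33)) = 25/(-26 + (-14 + 33)) = 25/(-26 + 19) = 25/(-7) = 25*(-⅐) = -25/7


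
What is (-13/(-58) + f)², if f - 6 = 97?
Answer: 35844169/3364 ≈ 10655.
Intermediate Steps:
f = 103 (f = 6 + 97 = 103)
(-13/(-58) + f)² = (-13/(-58) + 103)² = (-13*(-1/58) + 103)² = (13/58 + 103)² = (5987/58)² = 35844169/3364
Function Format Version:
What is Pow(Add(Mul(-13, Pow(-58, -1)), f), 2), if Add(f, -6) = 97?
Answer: Rational(35844169, 3364) ≈ 10655.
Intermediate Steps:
f = 103 (f = Add(6, 97) = 103)
Pow(Add(Mul(-13, Pow(-58, -1)), f), 2) = Pow(Add(Mul(-13, Pow(-58, -1)), 103), 2) = Pow(Add(Mul(-13, Rational(-1, 58)), 103), 2) = Pow(Add(Rational(13, 58), 103), 2) = Pow(Rational(5987, 58), 2) = Rational(35844169, 3364)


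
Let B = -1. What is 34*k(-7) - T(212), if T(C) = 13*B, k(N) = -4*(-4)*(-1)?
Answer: -531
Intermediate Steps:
k(N) = -16 (k(N) = 16*(-1) = -16)
T(C) = -13 (T(C) = 13*(-1) = -13)
34*k(-7) - T(212) = 34*(-16) - 1*(-13) = -544 + 13 = -531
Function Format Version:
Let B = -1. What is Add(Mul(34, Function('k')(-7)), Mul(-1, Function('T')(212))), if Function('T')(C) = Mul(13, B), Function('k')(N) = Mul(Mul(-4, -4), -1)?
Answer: -531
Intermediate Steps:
Function('k')(N) = -16 (Function('k')(N) = Mul(16, -1) = -16)
Function('T')(C) = -13 (Function('T')(C) = Mul(13, -1) = -13)
Add(Mul(34, Function('k')(-7)), Mul(-1, Function('T')(212))) = Add(Mul(34, -16), Mul(-1, -13)) = Add(-544, 13) = -531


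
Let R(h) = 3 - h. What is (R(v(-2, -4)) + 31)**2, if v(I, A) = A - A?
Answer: 1156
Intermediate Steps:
v(I, A) = 0
(R(v(-2, -4)) + 31)**2 = ((3 - 1*0) + 31)**2 = ((3 + 0) + 31)**2 = (3 + 31)**2 = 34**2 = 1156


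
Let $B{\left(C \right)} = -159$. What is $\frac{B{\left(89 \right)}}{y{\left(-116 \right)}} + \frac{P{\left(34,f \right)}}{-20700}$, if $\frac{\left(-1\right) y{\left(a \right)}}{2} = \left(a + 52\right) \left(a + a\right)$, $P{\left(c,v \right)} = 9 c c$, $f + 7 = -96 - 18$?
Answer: $- \frac{8490719}{17075200} \approx -0.49725$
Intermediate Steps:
$f = -121$ ($f = -7 - 114 = -121$)
$P{\left(c,v \right)} = 9 c^{2}$
$y{\left(a \right)} = - 4 a \left(52 + a\right)$ ($y{\left(a \right)} = - 2 \left(a + 52\right) \left(a + a\right) = - 2 \left(52 + a\right) 2 a = - 2 \cdot 2 a \left(52 + a\right) = - 4 a \left(52 + a\right)$)
$\frac{B{\left(89 \right)}}{y{\left(-116 \right)}} + \frac{P{\left(34,f \right)}}{-20700} = - \frac{159}{\left(-4\right) \left(-116\right) \left(52 - 116\right)} + \frac{9 \cdot 34^{2}}{-20700} = - \frac{159}{\left(-4\right) \left(-116\right) \left(-64\right)} + 9 \cdot 1156 \left(- \frac{1}{20700}\right) = - \frac{159}{-29696} + 10404 \left(- \frac{1}{20700}\right) = \left(-159\right) \left(- \frac{1}{29696}\right) - \frac{289}{575} = \frac{159}{29696} - \frac{289}{575} = - \frac{8490719}{17075200}$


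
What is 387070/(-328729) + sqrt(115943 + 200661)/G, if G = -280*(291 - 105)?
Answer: -387070/328729 - sqrt(79151)/26040 ≈ -1.1883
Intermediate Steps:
G = -52080 (G = -280*186 = -52080)
387070/(-328729) + sqrt(115943 + 200661)/G = 387070/(-328729) + sqrt(115943 + 200661)/(-52080) = 387070*(-1/328729) + sqrt(316604)*(-1/52080) = -387070/328729 + (2*sqrt(79151))*(-1/52080) = -387070/328729 - sqrt(79151)/26040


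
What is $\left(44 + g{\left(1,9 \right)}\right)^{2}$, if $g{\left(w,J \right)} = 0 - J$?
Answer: $1225$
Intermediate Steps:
$g{\left(w,J \right)} = - J$
$\left(44 + g{\left(1,9 \right)}\right)^{2} = \left(44 - 9\right)^{2} = 35^{2} = 1225$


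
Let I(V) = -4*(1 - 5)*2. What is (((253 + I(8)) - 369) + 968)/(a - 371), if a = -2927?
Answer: -26/97 ≈ -0.26804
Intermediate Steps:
I(V) = 32 (I(V) = -4*(-4)*2 = 16*2 = 32)
(((253 + I(8)) - 369) + 968)/(a - 371) = (((253 + 32) - 369) + 968)/(-2927 - 371) = ((285 - 369) + 968)/(-3298) = (-84 + 968)*(-1/3298) = 884*(-1/3298) = -26/97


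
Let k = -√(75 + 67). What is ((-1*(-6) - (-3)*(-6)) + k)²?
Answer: (12 + √142)² ≈ 571.99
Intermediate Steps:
k = -√142 ≈ -11.916
((-1*(-6) - (-3)*(-6)) + k)² = ((-1*(-6) - (-3)*(-6)) - √142)² = ((6 - 1*18) - √142)² = ((6 - 18) - √142)² = (-12 - √142)²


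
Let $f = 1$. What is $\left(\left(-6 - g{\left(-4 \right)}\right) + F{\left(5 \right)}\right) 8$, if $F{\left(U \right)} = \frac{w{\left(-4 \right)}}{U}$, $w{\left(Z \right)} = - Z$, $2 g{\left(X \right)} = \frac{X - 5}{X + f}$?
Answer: $- \frac{268}{5} \approx -53.6$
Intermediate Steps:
$g{\left(X \right)} = \frac{-5 + X}{2 \left(1 + X\right)}$ ($g{\left(X \right)} = \frac{\left(X - 5\right) \frac{1}{X + 1}}{2} = \frac{\left(-5 + X\right) \frac{1}{1 + X}}{2} = \frac{\frac{1}{1 + X} \left(-5 + X\right)}{2} = \frac{-5 + X}{2 \left(1 + X\right)}$)
$F{\left(U \right)} = \frac{4}{U}$ ($F{\left(U \right)} = \frac{\left(-1\right) \left(-4\right)}{U} = \frac{4}{U}$)
$\left(\left(-6 - g{\left(-4 \right)}\right) + F{\left(5 \right)}\right) 8 = \left(\left(-6 - \frac{-5 - 4}{2 \left(1 - 4\right)}\right) + \frac{4}{5}\right) 8 = \left(\left(-6 - \frac{1}{2} \frac{1}{-3} \left(-9\right)\right) + 4 \cdot \frac{1}{5}\right) 8 = \left(\left(-6 - \frac{1}{2} \left(- \frac{1}{3}\right) \left(-9\right)\right) + \frac{4}{5}\right) 8 = \left(\left(-6 - \frac{3}{2}\right) + \frac{4}{5}\right) 8 = \left(- \frac{15}{2} + \frac{4}{5}\right) 8 = \left(- \frac{67}{10}\right) 8 = - \frac{268}{5}$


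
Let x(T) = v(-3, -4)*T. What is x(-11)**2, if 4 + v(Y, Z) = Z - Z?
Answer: 1936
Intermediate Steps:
v(Y, Z) = -4 (v(Y, Z) = -4 + (Z - Z) = -4 + 0 = -4)
x(T) = -4*T
x(-11)**2 = (-4*(-11))**2 = 44**2 = 1936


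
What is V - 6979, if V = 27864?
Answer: 20885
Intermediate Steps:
V - 6979 = 27864 - 6979 = 20885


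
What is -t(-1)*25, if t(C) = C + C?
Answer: 50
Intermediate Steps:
t(C) = 2*C
-t(-1)*25 = -2*(-1)*25 = -1*(-2)*25 = 2*25 = 50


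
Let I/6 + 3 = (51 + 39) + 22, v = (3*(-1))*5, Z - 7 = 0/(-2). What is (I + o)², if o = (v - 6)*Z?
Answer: 257049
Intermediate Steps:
Z = 7 (Z = 7 + 0/(-2) = 7 + 0*(-½) = 7 + 0 = 7)
v = -15 (v = -3*5 = -15)
I = 654 (I = -18 + 6*((51 + 39) + 22) = -18 + 6*(90 + 22) = -18 + 6*112 = -18 + 672 = 654)
o = -147 (o = (-15 - 6)*7 = -21*7 = -147)
(I + o)² = (654 - 147)² = 507² = 257049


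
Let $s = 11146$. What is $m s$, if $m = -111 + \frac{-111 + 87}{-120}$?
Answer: $- \frac{6174884}{5} \approx -1.235 \cdot 10^{6}$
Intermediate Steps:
$m = - \frac{554}{5}$ ($m = -111 - - \frac{1}{5} = -111 + \frac{1}{5} = - \frac{554}{5} \approx -110.8$)
$m s = \left(- \frac{554}{5}\right) 11146 = - \frac{6174884}{5}$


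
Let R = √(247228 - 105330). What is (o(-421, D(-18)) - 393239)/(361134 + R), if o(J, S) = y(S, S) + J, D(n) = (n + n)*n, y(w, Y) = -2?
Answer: -71082366354/65208812029 + 196831*√141898/65208812029 ≈ -1.0889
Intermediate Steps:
D(n) = 2*n² (D(n) = (2*n)*n = 2*n²)
o(J, S) = -2 + J
R = √141898 ≈ 376.69
(o(-421, D(-18)) - 393239)/(361134 + R) = ((-2 - 421) - 393239)/(361134 + √141898) = (-423 - 393239)/(361134 + √141898) = -393662/(361134 + √141898)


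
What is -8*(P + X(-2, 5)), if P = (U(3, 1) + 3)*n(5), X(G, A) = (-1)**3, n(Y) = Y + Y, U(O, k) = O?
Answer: -472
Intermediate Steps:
n(Y) = 2*Y
X(G, A) = -1
P = 60 (P = (3 + 3)*(2*5) = 6*10 = 60)
-8*(P + X(-2, 5)) = -8*(60 - 1) = -8*59 = -472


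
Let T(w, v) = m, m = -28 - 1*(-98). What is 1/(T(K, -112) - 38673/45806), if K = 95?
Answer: 45806/3167747 ≈ 0.014460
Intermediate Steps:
m = 70 (m = -28 + 98 = 70)
T(w, v) = 70
1/(T(K, -112) - 38673/45806) = 1/(70 - 38673/45806) = 1/(3167747/45806) = 45806/3167747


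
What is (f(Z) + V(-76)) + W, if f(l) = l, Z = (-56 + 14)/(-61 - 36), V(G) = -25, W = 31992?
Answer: 3100841/97 ≈ 31967.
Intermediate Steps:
Z = 42/97 (Z = -42/(-97) = -42*(-1/97) = 42/97 ≈ 0.43299)
(f(Z) + V(-76)) + W = (42/97 - 25) + 31992 = -2383/97 + 31992 = 3100841/97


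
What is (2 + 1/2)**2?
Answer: 25/4 ≈ 6.2500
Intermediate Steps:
(2 + 1/2)**2 = (5/2)**2 = 25/4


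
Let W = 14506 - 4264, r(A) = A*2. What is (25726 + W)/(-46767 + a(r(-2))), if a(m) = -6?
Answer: -35968/46773 ≈ -0.76899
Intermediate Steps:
r(A) = 2*A
W = 10242
(25726 + W)/(-46767 + a(r(-2))) = (25726 + 10242)/(-46767 - 6) = 35968/(-46773) = 35968*(-1/46773) = -35968/46773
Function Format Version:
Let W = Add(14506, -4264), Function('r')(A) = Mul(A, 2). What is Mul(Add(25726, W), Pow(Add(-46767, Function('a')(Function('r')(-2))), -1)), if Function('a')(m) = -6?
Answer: Rational(-35968, 46773) ≈ -0.76899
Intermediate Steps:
Function('r')(A) = Mul(2, A)
W = 10242
Mul(Add(25726, W), Pow(Add(-46767, Function('a')(Function('r')(-2))), -1)) = Mul(Add(25726, 10242), Pow(Add(-46767, -6), -1)) = Mul(35968, Pow(-46773, -1)) = Mul(35968, Rational(-1, 46773)) = Rational(-35968, 46773)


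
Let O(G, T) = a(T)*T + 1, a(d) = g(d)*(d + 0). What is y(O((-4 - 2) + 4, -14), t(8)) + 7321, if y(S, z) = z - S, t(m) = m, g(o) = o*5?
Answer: 21048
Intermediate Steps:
g(o) = 5*o
a(d) = 5*d² (a(d) = (5*d)*(d + 0) = (5*d)*d = 5*d²)
O(G, T) = 1 + 5*T³ (O(G, T) = (5*T²)*T + 1 = 5*T³ + 1 = 1 + 5*T³)
y(O((-4 - 2) + 4, -14), t(8)) + 7321 = (8 - (1 + 5*(-14)³)) + 7321 = (8 - (1 + 5*(-2744))) + 7321 = (8 - (1 - 13720)) + 7321 = (8 - 1*(-13719)) + 7321 = (8 + 13719) + 7321 = 13727 + 7321 = 21048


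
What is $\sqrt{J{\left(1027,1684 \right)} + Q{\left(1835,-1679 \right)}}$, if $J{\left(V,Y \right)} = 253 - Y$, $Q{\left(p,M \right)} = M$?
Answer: $i \sqrt{3110} \approx 55.767 i$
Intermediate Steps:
$\sqrt{J{\left(1027,1684 \right)} + Q{\left(1835,-1679 \right)}} = \sqrt{\left(253 - 1684\right) - 1679} = \sqrt{-1431 - 1679} = \sqrt{-3110} = i \sqrt{3110}$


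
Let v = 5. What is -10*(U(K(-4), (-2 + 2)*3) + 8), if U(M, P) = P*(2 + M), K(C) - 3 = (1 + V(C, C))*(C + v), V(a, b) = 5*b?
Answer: -80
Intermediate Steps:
K(C) = 3 + (1 + 5*C)*(5 + C) (K(C) = 3 + (1 + 5*C)*(C + 5) = 3 + (1 + 5*C)*(5 + C))
-10*(U(K(-4), (-2 + 2)*3) + 8) = -10*(((-2 + 2)*3)*(2 + (8 + 5*(-4)² + 26*(-4))) + 8) = -10*((0*3)*(2 + (8 + 5*16 - 104)) + 8) = -10*(0*(2 + (8 + 80 - 104)) + 8) = -10*(0*(2 - 16) + 8) = -10*(0*(-14) + 8) = -10*(0 + 8) = -10*8 = -80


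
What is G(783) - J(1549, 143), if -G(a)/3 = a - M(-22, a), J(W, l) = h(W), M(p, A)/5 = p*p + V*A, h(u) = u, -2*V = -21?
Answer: 253369/2 ≈ 1.2668e+5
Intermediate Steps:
V = 21/2 (V = -½*(-21) = 21/2 ≈ 10.500)
M(p, A) = 5*p² + 105*A/2 (M(p, A) = 5*(p*p + 21*A/2) = 5*(p² + 21*A/2) = 5*p² + 105*A/2)
J(W, l) = W
G(a) = 7260 + 309*a/2 (G(a) = -3*(a - (5*(-22)² + 105*a/2)) = -3*(a - (5*484 + 105*a/2)) = -3*(a - (2420 + 105*a/2)) = -3*(a + (-2420 - 105*a/2)) = -3*(-2420 - 103*a/2) = 7260 + 309*a/2)
G(783) - J(1549, 143) = (7260 + (309/2)*783) - 1*1549 = (7260 + 241947/2) - 1549 = 256467/2 - 1549 = 253369/2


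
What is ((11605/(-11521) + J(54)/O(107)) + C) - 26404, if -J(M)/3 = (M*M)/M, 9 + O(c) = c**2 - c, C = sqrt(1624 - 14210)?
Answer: -3447637471039/130567493 + I*sqrt(12586) ≈ -26405.0 + 112.19*I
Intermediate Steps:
C = I*sqrt(12586) (C = sqrt(-12586) = I*sqrt(12586) ≈ 112.19*I)
O(c) = -9 + c**2 - c (O(c) = -9 + (c**2 - c) = -9 + c**2 - c)
J(M) = -3*M (J(M) = -3*M*M/M = -3*M**2/M = -3*M)
((11605/(-11521) + J(54)/O(107)) + C) - 26404 = ((11605/(-11521) + (-3*54)/(-9 + 107**2 - 1*107)) + I*sqrt(12586)) - 26404 = ((11605*(-1/11521) - 162/(-9 + 11449 - 107)) + I*sqrt(12586)) - 26404 = ((-11605/11521 - 162/11333) + I*sqrt(12586)) - 26404 = (-133385867/130567493 + I*sqrt(12586)) - 26404 = -3447637471039/130567493 + I*sqrt(12586)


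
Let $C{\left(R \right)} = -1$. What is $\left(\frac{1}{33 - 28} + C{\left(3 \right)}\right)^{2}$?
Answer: $\frac{16}{25} \approx 0.64$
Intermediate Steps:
$\left(\frac{1}{33 - 28} + C{\left(3 \right)}\right)^{2} = \left(\frac{1}{33 - 28} - 1\right)^{2} = \left(\frac{1}{5} - 1\right)^{2} = \left(- \frac{4}{5}\right)^{2} = \frac{16}{25}$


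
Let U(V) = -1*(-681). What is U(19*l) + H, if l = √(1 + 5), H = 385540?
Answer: 386221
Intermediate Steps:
l = √6 ≈ 2.4495
U(V) = 681
U(19*l) + H = 681 + 385540 = 386221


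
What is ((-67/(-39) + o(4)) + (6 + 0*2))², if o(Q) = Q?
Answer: 208849/1521 ≈ 137.31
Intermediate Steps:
((-67/(-39) + o(4)) + (6 + 0*2))² = ((-67/(-39) + 4) + (6 + 0*2))² = ((-67*(-1/39) + 4) + (6 + 0))² = ((67/39 + 4) + 6)² = (223/39 + 6)² = (457/39)² = 208849/1521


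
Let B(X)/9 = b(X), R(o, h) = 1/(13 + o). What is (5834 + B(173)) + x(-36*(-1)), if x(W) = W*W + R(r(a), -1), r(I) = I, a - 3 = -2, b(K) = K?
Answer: 121619/14 ≈ 8687.1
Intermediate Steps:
a = 1 (a = 3 - 2 = 1)
B(X) = 9*X
x(W) = 1/14 + W² (x(W) = W*W + 1/(13 + 1) = W² + 1/14 = 1/14 + W²)
(5834 + B(173)) + x(-36*(-1)) = (5834 + 9*173) + (1/14 + (-36*(-1))²) = (5834 + 1557) + (1/14 + 36²) = 7391 + (1/14 + 1296) = 7391 + 18145/14 = 121619/14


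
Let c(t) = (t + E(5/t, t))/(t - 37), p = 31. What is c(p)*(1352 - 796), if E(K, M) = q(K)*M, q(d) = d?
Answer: -3336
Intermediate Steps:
E(K, M) = K*M
c(t) = (5 + t)/(-37 + t) (c(t) = (t + (5/t)*t)/(t - 37) = (t + 5)/(-37 + t) = (5 + t)/(-37 + t))
c(p)*(1352 - 796) = ((5 + 31)/(-37 + 31))*(1352 - 796) = (36/(-6))*556 = -⅙*36*556 = -6*556 = -3336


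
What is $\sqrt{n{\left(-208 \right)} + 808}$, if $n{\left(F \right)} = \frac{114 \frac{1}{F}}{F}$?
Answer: $\frac{\sqrt{34957426}}{208} \approx 28.425$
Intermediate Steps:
$n{\left(F \right)} = \frac{114}{F^{2}}$
$\sqrt{n{\left(-208 \right)} + 808} = \sqrt{\frac{114}{43264} + 808} = \sqrt{114 \cdot \frac{1}{43264} + 808} = \sqrt{\frac{57}{21632} + 808} = \sqrt{\frac{17478713}{21632}} = \frac{\sqrt{34957426}}{208}$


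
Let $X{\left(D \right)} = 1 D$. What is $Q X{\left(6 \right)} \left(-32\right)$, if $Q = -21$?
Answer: $4032$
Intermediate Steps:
$X{\left(D \right)} = D$
$Q X{\left(6 \right)} \left(-32\right) = \left(-21\right) 6 \left(-32\right) = \left(-126\right) \left(-32\right) = 4032$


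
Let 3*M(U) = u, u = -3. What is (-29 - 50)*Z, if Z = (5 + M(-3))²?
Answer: -1264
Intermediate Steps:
M(U) = -1 (M(U) = (⅓)*(-3) = -1)
Z = 16 (Z = (5 - 1)² = 4² = 16)
(-29 - 50)*Z = (-29 - 50)*16 = -79*16 = -1264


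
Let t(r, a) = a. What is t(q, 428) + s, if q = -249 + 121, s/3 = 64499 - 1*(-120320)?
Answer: 554885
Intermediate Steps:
s = 554457 (s = 3*(64499 - 1*(-120320)) = 3*(64499 + 120320) = 3*184819 = 554457)
q = -128
t(q, 428) + s = 428 + 554457 = 554885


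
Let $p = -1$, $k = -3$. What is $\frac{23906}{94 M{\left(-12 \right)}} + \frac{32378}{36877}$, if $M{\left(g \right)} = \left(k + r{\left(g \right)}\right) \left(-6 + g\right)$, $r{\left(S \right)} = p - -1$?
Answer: $\frac{522966145}{93593826} \approx 5.5876$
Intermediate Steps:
$r{\left(S \right)} = 0$ ($r{\left(S \right)} = -1 - -1 = -1 + 1 = 0$)
$M{\left(g \right)} = 18 - 3 g$ ($M{\left(g \right)} = \left(-3 + 0\right) \left(-6 + g\right) = - 3 \left(-6 + g\right) = 18 - 3 g$)
$\frac{23906}{94 M{\left(-12 \right)}} + \frac{32378}{36877} = \frac{23906}{94 \left(18 - -36\right)} + \frac{32378}{36877} = \frac{23906}{94 \left(18 + 36\right)} + 32378 \cdot \frac{1}{36877} = \frac{23906}{94 \cdot 54} + \frac{32378}{36877} = \frac{23906}{5076} + \frac{32378}{36877} = 23906 \cdot \frac{1}{5076} + \frac{32378}{36877} = \frac{11953}{2538} + \frac{32378}{36877} = \frac{522966145}{93593826}$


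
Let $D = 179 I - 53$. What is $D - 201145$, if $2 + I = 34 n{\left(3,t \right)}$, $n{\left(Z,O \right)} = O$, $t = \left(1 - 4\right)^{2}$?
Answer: $-146782$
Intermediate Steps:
$t = 9$ ($t = \left(-3\right)^{2} = 9$)
$I = 304$ ($I = -2 + 34 \cdot 9 = -2 + 306 = 304$)
$D = 54363$ ($D = 179 \cdot 304 - 53 = 54416 - 53 = 54363$)
$D - 201145 = 54363 - 201145 = -146782$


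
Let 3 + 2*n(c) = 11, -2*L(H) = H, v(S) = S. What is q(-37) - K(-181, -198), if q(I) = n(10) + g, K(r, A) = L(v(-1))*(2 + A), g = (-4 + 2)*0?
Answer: 102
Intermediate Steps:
L(H) = -H/2
n(c) = 4 (n(c) = -3/2 + (1/2)*11 = -3/2 + 11/2 = 4)
g = 0 (g = -2*0 = 0)
K(r, A) = 1 + A/2 (K(r, A) = (-1/2*(-1))*(2 + A) = (2 + A)/2 = 1 + A/2)
q(I) = 4 (q(I) = 4 + 0 = 4)
q(-37) - K(-181, -198) = 4 - (1 + (1/2)*(-198)) = 4 - (1 - 99) = 4 - 1*(-98) = 4 + 98 = 102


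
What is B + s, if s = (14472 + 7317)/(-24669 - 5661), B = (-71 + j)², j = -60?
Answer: 57830149/3370 ≈ 17160.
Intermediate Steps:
B = 17161 (B = (-71 - 60)² = (-131)² = 17161)
s = -2421/3370 (s = 21789/(-30330) = 21789*(-1/30330) = -2421/3370 ≈ -0.71840)
B + s = 17161 - 2421/3370 = 57830149/3370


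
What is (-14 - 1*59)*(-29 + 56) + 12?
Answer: -1959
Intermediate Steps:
(-14 - 1*59)*(-29 + 56) + 12 = (-14 - 59)*27 + 12 = -73*27 + 12 = -1971 + 12 = -1959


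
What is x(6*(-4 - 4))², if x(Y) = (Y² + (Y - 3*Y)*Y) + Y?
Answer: 5531904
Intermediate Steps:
x(Y) = Y - Y² (x(Y) = (Y² + (Y - 3*Y)*Y) + Y = (Y² + (-2*Y)*Y) + Y = (Y² - 2*Y²) + Y = -Y² + Y = Y - Y²)
x(6*(-4 - 4))² = ((6*(-4 - 4))*(1 - 6*(-4 - 4)))² = ((6*(-8))*(1 - 6*(-8)))² = (-48*(1 - 1*(-48)))² = (-48*(1 + 48))² = (-48*49)² = (-2352)² = 5531904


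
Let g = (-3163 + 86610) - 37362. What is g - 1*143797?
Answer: -97712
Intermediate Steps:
g = 46085 (g = 83447 - 37362 = 46085)
g - 1*143797 = 46085 - 1*143797 = 46085 - 143797 = -97712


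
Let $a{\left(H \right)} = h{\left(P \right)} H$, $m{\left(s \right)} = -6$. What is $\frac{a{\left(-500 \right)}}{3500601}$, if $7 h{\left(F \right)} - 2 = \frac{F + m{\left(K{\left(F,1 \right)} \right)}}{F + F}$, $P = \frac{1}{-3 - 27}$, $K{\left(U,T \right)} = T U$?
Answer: $- \frac{46250}{24504207} \approx -0.0018874$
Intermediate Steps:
$P = - \frac{1}{30}$ ($P = \frac{1}{-30} = - \frac{1}{30} \approx -0.033333$)
$h{\left(F \right)} = \frac{2}{7} + \frac{-6 + F}{14 F}$ ($h{\left(F \right)} = \frac{2}{7} + \frac{\left(F - 6\right) \frac{1}{F + F}}{7} = \frac{2}{7} + \frac{\left(-6 + F\right) \frac{1}{2 F}}{7} = \frac{2}{7} + \frac{\frac{1}{2} \frac{1}{F} \left(-6 + F\right)}{7} = \frac{2}{7} + \frac{-6 + F}{14 F}$)
$a{\left(H \right)} = \frac{185 H}{14}$ ($a{\left(H \right)} = \frac{-6 + 5 \left(- \frac{1}{30}\right)}{14 \left(- \frac{1}{30}\right)} H = \frac{1}{14} \left(-30\right) \left(-6 - \frac{1}{6}\right) H = \frac{1}{14} \left(-30\right) \left(- \frac{37}{6}\right) H = \frac{185 H}{14}$)
$\frac{a{\left(-500 \right)}}{3500601} = \frac{\frac{185}{14} \left(-500\right)}{3500601} = \left(- \frac{46250}{7}\right) \frac{1}{3500601} = - \frac{46250}{24504207}$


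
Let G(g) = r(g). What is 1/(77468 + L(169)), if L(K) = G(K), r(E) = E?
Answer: 1/77637 ≈ 1.2880e-5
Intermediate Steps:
G(g) = g
L(K) = K
1/(77468 + L(169)) = 1/(77468 + 169) = 1/77637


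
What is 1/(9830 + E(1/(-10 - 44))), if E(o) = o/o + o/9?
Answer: 486/4777865 ≈ 0.00010172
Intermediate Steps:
E(o) = 1 + o/9 (E(o) = 1 + o*(1/9) = 1 + o/9)
1/(9830 + E(1/(-10 - 44))) = 1/(9830 + (1 + 1/(9*(-10 - 44)))) = 1/(9830 + (1 + (1/9)/(-54))) = 1/(9830 + (1 + (1/9)*(-1/54))) = 1/(9830 + (1 - 1/486)) = 1/(9830 + 485/486) = 1/(4777865/486) = 486/4777865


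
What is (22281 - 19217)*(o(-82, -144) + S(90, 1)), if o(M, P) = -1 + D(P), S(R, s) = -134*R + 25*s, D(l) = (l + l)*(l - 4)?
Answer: 93721632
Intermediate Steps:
D(l) = 2*l*(-4 + l) (D(l) = (2*l)*(-4 + l) = 2*l*(-4 + l))
o(M, P) = -1 + 2*P*(-4 + P)
(22281 - 19217)*(o(-82, -144) + S(90, 1)) = (22281 - 19217)*((-1 + 2*(-144)*(-4 - 144)) + (-134*90 + 25*1)) = 3064*((-1 + 2*(-144)*(-148)) + (-12060 + 25)) = 3064*((-1 + 42624) - 12035) = 3064*(42623 - 12035) = 3064*30588 = 93721632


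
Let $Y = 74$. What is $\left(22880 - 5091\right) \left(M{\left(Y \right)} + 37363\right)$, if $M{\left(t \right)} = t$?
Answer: $665966793$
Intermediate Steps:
$\left(22880 - 5091\right) \left(M{\left(Y \right)} + 37363\right) = \left(22880 - 5091\right) \left(74 + 37363\right) = 17789 \cdot 37437 = 665966793$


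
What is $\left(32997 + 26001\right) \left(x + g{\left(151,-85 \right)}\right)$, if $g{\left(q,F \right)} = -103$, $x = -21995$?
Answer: $-1303737804$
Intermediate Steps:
$\left(32997 + 26001\right) \left(x + g{\left(151,-85 \right)}\right) = \left(32997 + 26001\right) \left(-21995 - 103\right) = 58998 \left(-22098\right) = -1303737804$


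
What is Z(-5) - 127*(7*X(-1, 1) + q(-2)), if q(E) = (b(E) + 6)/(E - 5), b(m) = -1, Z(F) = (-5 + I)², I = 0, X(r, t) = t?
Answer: -5413/7 ≈ -773.29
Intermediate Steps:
Z(F) = 25 (Z(F) = (-5 + 0)² = (-5)² = 25)
q(E) = 5/(-5 + E) (q(E) = (-1 + 6)/(E - 5) = 5/(-5 + E))
Z(-5) - 127*(7*X(-1, 1) + q(-2)) = 25 - 127*(7*1 + 5/(-5 - 2)) = 25 - 127*(7 + 5/(-7)) = 25 - 127*(7 + 5*(-⅐)) = 25 - 127*(7 - 5/7) = 25 - 127*44/7 = 25 - 5588/7 = -5413/7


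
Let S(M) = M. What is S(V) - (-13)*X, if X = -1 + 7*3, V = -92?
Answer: 168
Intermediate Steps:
X = 20 (X = -1 + 21 = 20)
S(V) - (-13)*X = -92 - (-13)*20 = -92 - 1*(-260) = -92 + 260 = 168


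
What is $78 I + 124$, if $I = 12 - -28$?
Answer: $3244$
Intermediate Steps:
$I = 40$ ($I = 12 + 28 = 40$)
$78 I + 124 = 78 \cdot 40 + 124 = 3120 + 124 = 3244$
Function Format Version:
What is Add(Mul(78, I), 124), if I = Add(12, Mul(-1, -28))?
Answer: 3244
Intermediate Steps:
I = 40 (I = Add(12, 28) = 40)
Add(Mul(78, I), 124) = Add(Mul(78, 40), 124) = Add(3120, 124) = 3244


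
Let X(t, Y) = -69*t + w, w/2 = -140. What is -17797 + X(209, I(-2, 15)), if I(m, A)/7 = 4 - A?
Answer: -32498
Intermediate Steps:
w = -280 (w = 2*(-140) = -280)
I(m, A) = 28 - 7*A (I(m, A) = 7*(4 - A) = 28 - 7*A)
X(t, Y) = -280 - 69*t (X(t, Y) = -69*t - 280 = -280 - 69*t)
-17797 + X(209, I(-2, 15)) = -17797 + (-280 - 69*209) = -17797 + (-280 - 14421) = -17797 - 14701 = -32498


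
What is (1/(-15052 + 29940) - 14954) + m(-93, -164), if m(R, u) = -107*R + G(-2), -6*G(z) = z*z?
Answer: -223483765/44664 ≈ -5003.7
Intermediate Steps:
G(z) = -z²/6 (G(z) = -z*z/6 = -z²/6)
m(R, u) = -⅔ - 107*R (m(R, u) = -107*R - ⅙*(-2)² = -107*R - ⅙*4 = -107*R - ⅔ = -⅔ - 107*R)
(1/(-15052 + 29940) - 14954) + m(-93, -164) = (1/(-15052 + 29940) - 14954) + (-⅔ - 107*(-93)) = (1/14888 - 14954) + (-⅔ + 9951) = (1/14888 - 14954) + 29851/3 = -222635151/14888 + 29851/3 = -223483765/44664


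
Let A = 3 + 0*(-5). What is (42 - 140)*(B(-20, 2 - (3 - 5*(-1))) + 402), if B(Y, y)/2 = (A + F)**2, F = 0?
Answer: -41160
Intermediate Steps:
A = 3 (A = 3 + 0 = 3)
B(Y, y) = 18 (B(Y, y) = 2*(3 + 0)**2 = 2*3**2 = 2*9 = 18)
(42 - 140)*(B(-20, 2 - (3 - 5*(-1))) + 402) = (42 - 140)*(18 + 402) = -98*420 = -41160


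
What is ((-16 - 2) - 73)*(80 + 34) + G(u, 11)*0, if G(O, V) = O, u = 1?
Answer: -10374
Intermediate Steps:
((-16 - 2) - 73)*(80 + 34) + G(u, 11)*0 = ((-16 - 2) - 73)*(80 + 34) + 1*0 = (-18 - 73)*114 + 0 = -91*114 + 0 = -10374 + 0 = -10374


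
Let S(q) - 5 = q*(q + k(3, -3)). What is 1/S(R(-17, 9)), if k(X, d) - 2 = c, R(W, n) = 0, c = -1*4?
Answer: 1/5 ≈ 0.20000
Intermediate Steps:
c = -4
k(X, d) = -2 (k(X, d) = 2 - 4 = -2)
S(q) = 5 + q*(-2 + q) (S(q) = 5 + q*(q - 2) = 5 + q*(-2 + q))
1/S(R(-17, 9)) = 1/(5 + 0**2 - 2*0) = 1/(5 + 0 + 0) = 1/5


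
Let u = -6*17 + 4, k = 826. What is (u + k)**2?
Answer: 529984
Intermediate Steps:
u = -98 (u = -102 + 4 = -98)
(u + k)**2 = (-98 + 826)**2 = 728**2 = 529984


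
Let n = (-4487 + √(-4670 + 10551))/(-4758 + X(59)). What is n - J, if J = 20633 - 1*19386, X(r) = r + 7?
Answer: -5846437/4692 - √5881/4692 ≈ -1246.1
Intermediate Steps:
X(r) = 7 + r
J = 1247 (J = 20633 - 19386 = 1247)
n = 4487/4692 - √5881/4692 (n = (-4487 + √(-4670 + 10551))/(-4758 + (7 + 59)) = (-4487 + √5881)/(-4758 + 66) = (-4487 + √5881)/(-4692) = (-4487 + √5881)*(-1/4692) = 4487/4692 - √5881/4692 ≈ 0.93996)
n - J = (4487/4692 - √5881/4692) - 1*1247 = (4487/4692 - √5881/4692) - 1247 = -5846437/4692 - √5881/4692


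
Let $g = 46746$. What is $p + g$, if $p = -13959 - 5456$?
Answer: $27331$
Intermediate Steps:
$p = -19415$
$p + g = -19415 + 46746 = 27331$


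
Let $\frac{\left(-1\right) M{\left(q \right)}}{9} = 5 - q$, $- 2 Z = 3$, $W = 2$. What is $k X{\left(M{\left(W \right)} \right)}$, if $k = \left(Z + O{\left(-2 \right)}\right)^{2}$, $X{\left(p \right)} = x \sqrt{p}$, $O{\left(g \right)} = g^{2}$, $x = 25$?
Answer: $\frac{1875 i \sqrt{3}}{4} \approx 811.9 i$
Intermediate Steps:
$Z = - \frac{3}{2}$ ($Z = \left(- \frac{1}{2}\right) 3 = - \frac{3}{2} \approx -1.5$)
$M{\left(q \right)} = -45 + 9 q$ ($M{\left(q \right)} = - 9 \left(5 - q\right) = -45 + 9 q$)
$X{\left(p \right)} = 25 \sqrt{p}$
$k = \frac{25}{4}$ ($k = \left(- \frac{3}{2} + \left(-2\right)^{2}\right)^{2} = \left(- \frac{3}{2} + 4\right)^{2} = \left(\frac{5}{2}\right)^{2} = \frac{25}{4} \approx 6.25$)
$k X{\left(M{\left(W \right)} \right)} = \frac{25 \cdot 25 \sqrt{-45 + 9 \cdot 2}}{4} = \frac{25 \cdot 25 \sqrt{-45 + 18}}{4} = \frac{25 \cdot 25 \sqrt{-27}}{4} = \frac{25 \cdot 25 \cdot 3 i \sqrt{3}}{4} = \frac{25 \cdot 75 i \sqrt{3}}{4} = \frac{1875 i \sqrt{3}}{4}$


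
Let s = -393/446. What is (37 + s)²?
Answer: 259499881/198916 ≈ 1304.6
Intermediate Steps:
s = -393/446 (s = -393*1/446 = -393/446 ≈ -0.88117)
(37 + s)² = (37 - 393/446)² = (16109/446)² = 259499881/198916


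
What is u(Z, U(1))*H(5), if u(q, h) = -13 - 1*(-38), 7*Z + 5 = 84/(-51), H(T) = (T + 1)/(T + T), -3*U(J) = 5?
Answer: 15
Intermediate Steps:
U(J) = -5/3 (U(J) = -1/3*5 = -5/3)
H(T) = (1 + T)/(2*T) (H(T) = (1 + T)/((2*T)) = (1 + T)*(1/(2*T)) = (1 + T)/(2*T))
Z = -113/119 (Z = -5/7 + (84/(-51))/7 = -5/7 + (84*(-1/51))/7 = -5/7 + (1/7)*(-28/17) = -5/7 - 4/17 = -113/119 ≈ -0.94958)
u(q, h) = 25 (u(q, h) = -13 + 38 = 25)
u(Z, U(1))*H(5) = 25*((1/2)*(1 + 5)/5) = 25*((1/2)*(1/5)*6) = 25*(3/5) = 15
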